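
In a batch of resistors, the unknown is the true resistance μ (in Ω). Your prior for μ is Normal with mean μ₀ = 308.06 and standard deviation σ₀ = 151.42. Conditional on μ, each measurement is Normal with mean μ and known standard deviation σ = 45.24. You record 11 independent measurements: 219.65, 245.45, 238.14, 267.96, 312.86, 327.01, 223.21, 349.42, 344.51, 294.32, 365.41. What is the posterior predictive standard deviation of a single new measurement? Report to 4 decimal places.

For Normal data with known variance σ², a Normal(μ₀, σ₀²) prior on μ is conjugate. Posterior precision = 1/σ₀² + n/σ²; posterior mean is the precision-weighted average of μ₀ and x̄.
σ₀² = 151.42² = 22928.0164, σ² = 45.24² = 2046.6576; σ² + n·σ₀² = 2046.6576 + 11·22928.0164 = 254254.838.
Posterior precision = 1/σ₀² + n/σ² = 1/22928.0164 + 11/2046.6576 = (σ² + n·σ₀²)/(σ₀²σ²) = 254254.838/(22928.0164·2046.6576); posterior variance σₙ² = σ₀²σ²/(σ² + n·σ₀²) = 22928.0164·2046.6576/254254.838 = 184.562069.
Predictive variance for one new observation = σₙ² + σ² = 22928.0164·2046.6576/254254.838 + 2046.6576 = σ²·(σ₀² + 254254.838)/254254.838 = 2046.6576·277182.8544/254254.838 = 2231.219669; SD = √(2046.6576·277182.8544/254254.838) = 47.2358.

47.2358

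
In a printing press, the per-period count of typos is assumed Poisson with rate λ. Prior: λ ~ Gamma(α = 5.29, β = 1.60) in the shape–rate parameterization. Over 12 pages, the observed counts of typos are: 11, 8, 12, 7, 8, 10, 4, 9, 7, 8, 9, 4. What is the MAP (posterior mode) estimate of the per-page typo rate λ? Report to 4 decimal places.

With a Gamma(shape α, rate β) prior, the Poisson likelihood is conjugate: the posterior is Gamma(α + ΣXᵢ, β + n).
Sum of counts S = 97 over n = 12 pages.
Posterior: Gamma(α+S, β+n) = Gamma(5.29+97, 1.60+12) = Gamma(102.29, 13.60).
Mode of Gamma(α,β) for α≥1 is (α−1)/β = 101.29/13.60 = 7.4478.

7.4478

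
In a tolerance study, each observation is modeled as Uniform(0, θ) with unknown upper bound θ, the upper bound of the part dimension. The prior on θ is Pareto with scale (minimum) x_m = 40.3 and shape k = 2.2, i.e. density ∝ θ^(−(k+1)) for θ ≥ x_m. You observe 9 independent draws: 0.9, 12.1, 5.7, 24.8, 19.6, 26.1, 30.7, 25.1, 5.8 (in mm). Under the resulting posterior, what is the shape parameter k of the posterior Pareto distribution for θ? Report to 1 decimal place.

A Pareto(scale x_m, shape k) prior on the upper bound θ of Uniform(0, θ) is conjugate: posterior is Pareto(max(x_m, max xᵢ), k + n).
Sample maximum = 30.7; prior scale x_m = 40.3 → posterior scale = max = 40.3.
Posterior shape = 2.2 + 9 = 11.2.
Posterior shape k = 11.2.

11.2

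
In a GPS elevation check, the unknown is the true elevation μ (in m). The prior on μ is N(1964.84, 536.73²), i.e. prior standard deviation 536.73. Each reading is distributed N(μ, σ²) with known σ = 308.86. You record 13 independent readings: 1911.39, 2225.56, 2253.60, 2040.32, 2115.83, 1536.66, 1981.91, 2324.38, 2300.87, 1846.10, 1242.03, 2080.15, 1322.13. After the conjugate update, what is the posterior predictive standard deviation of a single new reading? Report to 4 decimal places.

For Normal data with known variance σ², a Normal(μ₀, σ₀²) prior on μ is conjugate. Posterior precision = 1/σ₀² + n/σ²; posterior mean is the precision-weighted average of μ₀ and x̄.
σ₀² = 536.73² = 288079.0929, σ² = 308.86² = 95394.4996; σ² + n·σ₀² = 95394.4996 + 13·288079.0929 = 3840422.7073.
Posterior precision = 1/σ₀² + n/σ² = 1/288079.0929 + 13/95394.4996 = (σ² + n·σ₀²)/(σ₀²σ²) = 3840422.7073/(288079.0929·95394.4996); posterior variance σₙ² = σ₀²σ²/(σ² + n·σ₀²) = 288079.0929·95394.4996/3840422.7073 = 7155.764614.
Predictive variance for one new observation = σₙ² + σ² = 288079.0929·95394.4996/3840422.7073 + 95394.4996 = σ²·(σ₀² + 3840422.7073)/3840422.7073 = 95394.4996·4128501.8002/3840422.7073 = 102550.264214; SD = √(95394.4996·4128501.8002/3840422.7073) = 320.2347.

320.2347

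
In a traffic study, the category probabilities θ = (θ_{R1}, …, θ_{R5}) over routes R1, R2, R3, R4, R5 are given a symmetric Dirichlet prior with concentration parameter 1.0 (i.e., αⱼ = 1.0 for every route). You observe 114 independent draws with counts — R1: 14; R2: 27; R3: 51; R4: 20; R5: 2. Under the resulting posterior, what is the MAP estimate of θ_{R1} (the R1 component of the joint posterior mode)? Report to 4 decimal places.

The Dirichlet prior is conjugate to the Multinomial likelihood: each posterior αⱼ = prior αⱼ + observed count nⱼ.
Posterior concentration: (15.0, 28.0, 52.0, 21.0, 3.0), total = 119.0.
Joint mode component: (α_{R1}−1)/(Σα−K) = 14.0/114.0 = 0.1228.

0.1228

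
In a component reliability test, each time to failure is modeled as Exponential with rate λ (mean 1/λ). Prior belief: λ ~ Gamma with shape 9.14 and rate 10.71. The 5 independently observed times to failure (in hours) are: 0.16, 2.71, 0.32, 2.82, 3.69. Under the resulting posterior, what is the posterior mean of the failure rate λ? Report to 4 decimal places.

With a Gamma(shape α, rate β) prior on the exponential rate λ, the posterior after n observations with total T = Σxᵢ is Gamma(α+n, β+T).
Sum of observations T = 9.70 hours; n = 5.
Posterior: Gamma(9.14+5, 10.71+9.70) = Gamma(14.14, 20.41).
Posterior mean of λ = α/β = 14.14/20.41 = 0.6928.

0.6928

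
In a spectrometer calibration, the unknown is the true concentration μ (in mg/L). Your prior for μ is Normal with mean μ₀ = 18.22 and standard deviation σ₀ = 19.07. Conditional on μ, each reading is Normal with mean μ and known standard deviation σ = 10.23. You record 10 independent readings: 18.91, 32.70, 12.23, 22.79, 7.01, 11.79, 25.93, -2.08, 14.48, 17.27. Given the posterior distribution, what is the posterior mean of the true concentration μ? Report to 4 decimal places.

For Normal data with known variance σ², a Normal(μ₀, σ₀²) prior on μ is conjugate. Posterior precision = 1/σ₀² + n/σ²; posterior mean is the precision-weighted average of μ₀ and x̄.
Σxᵢ = 18.91 + 32.70 + 12.23 + 22.79 + 7.01 + 11.79 + 25.93 + (-2.08) + 14.48 + 17.27 = 161.03, so n·x̄ = 161.03.
σ₀² = 19.07² = 363.6649, σ² = 10.23² = 104.6529; σ² + n·σ₀² = 104.6529 + 10·363.6649 = 3741.3019.
Posterior mean = (μ₀/σ₀² + n·x̄/σ²)/(1/σ₀² + n/σ²) = (σ²·μ₀ + σ₀²·n·x̄)/(σ² + n·σ₀²) = (104.6529·18.22 + 363.6649·161.03)/3741.3019 = 60467.734685/3741.3019 = 16.1622.

16.1622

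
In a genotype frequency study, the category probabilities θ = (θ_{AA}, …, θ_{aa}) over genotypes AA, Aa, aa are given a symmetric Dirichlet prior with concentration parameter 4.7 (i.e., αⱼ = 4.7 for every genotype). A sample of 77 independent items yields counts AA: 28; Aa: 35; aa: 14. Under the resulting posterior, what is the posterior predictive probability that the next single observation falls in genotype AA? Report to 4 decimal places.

The Dirichlet prior is conjugate to the Multinomial likelihood: each posterior αⱼ = prior αⱼ + observed count nⱼ.
Posterior concentration: (32.7, 39.7, 18.7), total = 91.1.
P(next = AA | data) = α_{AA}/Σα = 0.3589.

0.3589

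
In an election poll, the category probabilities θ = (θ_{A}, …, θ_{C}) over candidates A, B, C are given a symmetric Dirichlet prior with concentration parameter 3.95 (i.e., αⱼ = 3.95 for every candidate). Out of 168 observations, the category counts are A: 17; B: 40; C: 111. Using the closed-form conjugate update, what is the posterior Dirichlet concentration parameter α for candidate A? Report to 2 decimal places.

20.95

The Dirichlet prior is conjugate to the Multinomial likelihood: each posterior αⱼ = prior αⱼ + observed count nⱼ.
Posterior concentration: (20.95, 43.95, 114.95), total = 179.85.
α_{A} = 3.95 + 17 = 20.95.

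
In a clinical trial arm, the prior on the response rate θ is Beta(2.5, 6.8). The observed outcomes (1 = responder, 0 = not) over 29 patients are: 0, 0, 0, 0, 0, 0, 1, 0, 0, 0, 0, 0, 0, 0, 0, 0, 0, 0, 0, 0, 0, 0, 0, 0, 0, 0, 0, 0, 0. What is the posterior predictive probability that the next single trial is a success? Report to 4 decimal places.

0.0914

The Beta prior is conjugate to a Binomial/Bernoulli likelihood; the update adds successes to α and failures to β.
Posterior: Beta(α+k, β+n−k) = Beta(2.5+1, 6.8+28) = Beta(3.5, 34.8).
For a single future Bernoulli trial, P(success | data) = α/(α+β) = 0.0914.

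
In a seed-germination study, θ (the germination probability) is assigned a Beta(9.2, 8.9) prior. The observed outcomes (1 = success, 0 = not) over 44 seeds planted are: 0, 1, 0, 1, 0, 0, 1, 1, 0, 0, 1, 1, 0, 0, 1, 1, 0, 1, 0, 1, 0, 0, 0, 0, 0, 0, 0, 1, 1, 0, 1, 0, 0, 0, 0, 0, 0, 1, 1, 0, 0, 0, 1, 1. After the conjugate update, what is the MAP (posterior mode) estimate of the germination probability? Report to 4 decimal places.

The Beta prior is conjugate to a Binomial/Bernoulli likelihood; the update adds successes to α and failures to β.
Posterior: Beta(α+k, β+n−k) = Beta(9.2+17, 8.9+27) = Beta(26.2, 35.9).
Mode of Beta(a,b) for a,b>1 is (a−1)/(a+b−2) = 25.2/60.1 = 0.4193.

0.4193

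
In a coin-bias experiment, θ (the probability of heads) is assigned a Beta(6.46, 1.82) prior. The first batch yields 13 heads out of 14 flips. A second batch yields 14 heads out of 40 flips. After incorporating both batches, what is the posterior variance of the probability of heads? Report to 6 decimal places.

The Beta prior is conjugate to a Binomial/Bernoulli likelihood; the update adds successes to α and failures to β.
After batch 1: Beta(6.46+13, 1.82+1) = Beta(19.46, 2.82).
After batch 2: Beta(19.46+14, 2.82+26) = Beta(33.46, 28.82).
Var = αβ/((α+β)²(α+β+1)) = 33.46·28.82/(62.28²·63.28) = 0.003929.

0.003929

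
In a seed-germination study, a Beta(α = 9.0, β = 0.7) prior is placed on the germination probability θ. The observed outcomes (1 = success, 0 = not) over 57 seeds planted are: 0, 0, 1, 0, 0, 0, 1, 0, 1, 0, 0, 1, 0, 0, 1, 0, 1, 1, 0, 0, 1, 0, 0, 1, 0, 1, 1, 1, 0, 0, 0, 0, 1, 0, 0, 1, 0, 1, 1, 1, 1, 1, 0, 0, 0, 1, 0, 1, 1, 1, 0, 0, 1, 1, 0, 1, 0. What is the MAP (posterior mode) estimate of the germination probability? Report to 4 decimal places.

0.5255

The Beta prior is conjugate to a Binomial/Bernoulli likelihood; the update adds successes to α and failures to β.
Posterior: Beta(α+k, β+n−k) = Beta(9.0+26, 0.7+31) = Beta(35.0, 31.7).
Mode of Beta(a,b) for a,b>1 is (a−1)/(a+b−2) = 34.0/64.7 = 0.5255.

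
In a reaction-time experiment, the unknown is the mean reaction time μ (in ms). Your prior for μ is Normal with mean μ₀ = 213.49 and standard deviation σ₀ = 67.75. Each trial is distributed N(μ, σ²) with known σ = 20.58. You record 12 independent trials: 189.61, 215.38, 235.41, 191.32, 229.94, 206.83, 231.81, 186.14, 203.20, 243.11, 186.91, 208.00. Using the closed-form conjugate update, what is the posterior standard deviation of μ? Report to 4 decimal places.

For Normal data with known variance σ², a Normal(μ₀, σ₀²) prior on μ is conjugate. Posterior precision = 1/σ₀² + n/σ²; posterior mean is the precision-weighted average of μ₀ and x̄.
σ₀² = 67.75² = 4590.0625, σ² = 20.58² = 423.5364; σ² + n·σ₀² = 423.5364 + 12·4590.0625 = 55504.2864.
Posterior precision = 1/σ₀² + n/σ² = 1/4590.0625 + 12/423.5364 = (σ² + n·σ₀²)/(σ₀²σ²) = 55504.2864/(4590.0625·423.5364); posterior variance σₙ² = σ₀²σ²/(σ² + n·σ₀²) = 4590.0625·423.5364/55504.2864 = 35.025377.
Posterior SD = √σₙ² = √(4590.0625·423.5364/55504.2864) = 5.9182.

5.9182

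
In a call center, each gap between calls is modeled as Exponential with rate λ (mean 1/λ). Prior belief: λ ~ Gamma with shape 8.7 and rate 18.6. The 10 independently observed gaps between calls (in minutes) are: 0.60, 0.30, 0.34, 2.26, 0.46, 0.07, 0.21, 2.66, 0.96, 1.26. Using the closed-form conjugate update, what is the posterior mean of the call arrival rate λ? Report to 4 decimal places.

0.6746

With a Gamma(shape α, rate β) prior on the exponential rate λ, the posterior after n observations with total T = Σxᵢ is Gamma(α+n, β+T).
Sum of observations T = 9.12 minutes; n = 10.
Posterior: Gamma(8.7+10, 18.6+9.12) = Gamma(18.7, 27.72).
Posterior mean of λ = α/β = 18.7/27.72 = 0.6746.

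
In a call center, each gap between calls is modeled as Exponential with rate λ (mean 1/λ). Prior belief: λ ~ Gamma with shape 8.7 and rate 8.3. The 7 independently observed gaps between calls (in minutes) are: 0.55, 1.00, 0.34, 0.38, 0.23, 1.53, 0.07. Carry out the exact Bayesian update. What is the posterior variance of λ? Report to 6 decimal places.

0.102107

With a Gamma(shape α, rate β) prior on the exponential rate λ, the posterior after n observations with total T = Σxᵢ is Gamma(α+n, β+T).
Sum of observations T = 4.10 minutes; n = 7.
Posterior: Gamma(8.7+7, 8.3+4.10) = Gamma(15.7, 12.40).
Var = α/β² = 0.102107.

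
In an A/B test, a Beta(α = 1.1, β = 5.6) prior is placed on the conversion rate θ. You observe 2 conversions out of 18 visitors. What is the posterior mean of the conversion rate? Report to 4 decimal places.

0.1255

The Beta prior is conjugate to a Binomial/Bernoulli likelihood; the update adds successes to α and failures to β.
Posterior: Beta(α+k, β+n−k) = Beta(1.1+2, 5.6+16) = Beta(3.1, 21.6).
Posterior mean = α/(α+β) = 3.1/24.7 = 0.1255.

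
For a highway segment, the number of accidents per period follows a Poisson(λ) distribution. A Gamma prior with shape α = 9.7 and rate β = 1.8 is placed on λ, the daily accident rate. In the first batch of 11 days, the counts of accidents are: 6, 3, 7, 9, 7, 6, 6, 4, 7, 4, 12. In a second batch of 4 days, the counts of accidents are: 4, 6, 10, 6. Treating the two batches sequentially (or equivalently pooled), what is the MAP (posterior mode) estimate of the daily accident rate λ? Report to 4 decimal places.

With a Gamma(shape α, rate β) prior, the Poisson likelihood is conjugate: the posterior is Gamma(α + ΣXᵢ, β + n).
Batch 1: sum of counts S = 71 over n = 11 days.
After batch 1: Gamma(α+S, β+n) = Gamma(9.7+71, 1.8+11) = Gamma(80.7, 12.8).
Batch 2: sum of counts S = 26 over n = 4 days.
After batch 2: Gamma(α+S, β+n) = Gamma(80.7+26, 12.8+4) = Gamma(106.7, 16.8).
Mode of Gamma(α,β) for α≥1 is (α−1)/β = 105.7/16.8 = 6.2917.

6.2917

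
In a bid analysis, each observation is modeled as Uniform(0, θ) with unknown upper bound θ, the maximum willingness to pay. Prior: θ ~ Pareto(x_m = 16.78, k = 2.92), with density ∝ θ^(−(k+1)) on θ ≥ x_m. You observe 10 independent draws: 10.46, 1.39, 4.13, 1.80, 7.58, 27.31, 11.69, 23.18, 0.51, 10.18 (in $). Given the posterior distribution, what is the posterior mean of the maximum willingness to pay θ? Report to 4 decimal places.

A Pareto(scale x_m, shape k) prior on the upper bound θ of Uniform(0, θ) is conjugate: posterior is Pareto(max(x_m, max xᵢ), k + n).
Sample maximum = 27.31; prior scale x_m = 16.78 → posterior scale = max = 27.31.
Posterior shape = 2.92 + 10 = 12.92.
E[θ|data] = k·x_m/(k−1) = 12.92·27.31/11.92 = 29.6011.

29.6011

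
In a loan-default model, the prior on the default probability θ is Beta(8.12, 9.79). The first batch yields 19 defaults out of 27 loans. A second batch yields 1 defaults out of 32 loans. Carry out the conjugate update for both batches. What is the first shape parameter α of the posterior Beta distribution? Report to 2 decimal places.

28.12

The Beta prior is conjugate to a Binomial/Bernoulli likelihood; the update adds successes to α and failures to β.
After batch 1: Beta(8.12+19, 9.79+8) = Beta(27.12, 17.79).
After batch 2: Beta(27.12+1, 17.79+31) = Beta(28.12, 48.79).
Posterior α = 28.12.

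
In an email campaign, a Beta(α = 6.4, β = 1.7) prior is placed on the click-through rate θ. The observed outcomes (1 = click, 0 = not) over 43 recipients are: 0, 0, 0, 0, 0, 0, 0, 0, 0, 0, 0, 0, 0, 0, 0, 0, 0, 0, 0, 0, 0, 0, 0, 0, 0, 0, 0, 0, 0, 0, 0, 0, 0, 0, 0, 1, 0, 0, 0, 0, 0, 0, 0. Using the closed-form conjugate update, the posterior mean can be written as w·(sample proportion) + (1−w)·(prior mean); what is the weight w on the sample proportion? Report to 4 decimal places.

The Beta prior is conjugate to a Binomial/Bernoulli likelihood; the update adds successes to α and failures to β.
Posterior mean = (α₀+k)/(α₀+β₀+n) = [n/(α₀+β₀+n)]·(k/n) + [(α₀+β₀)/(α₀+β₀+n)]·α₀/(α₀+β₀), so only n and the prior enter the weight.
The weight on the data is w = n/(α₀+β₀+n) = 43/(6.4+1.7+43) = 43/51.1 = 0.8415.

0.8415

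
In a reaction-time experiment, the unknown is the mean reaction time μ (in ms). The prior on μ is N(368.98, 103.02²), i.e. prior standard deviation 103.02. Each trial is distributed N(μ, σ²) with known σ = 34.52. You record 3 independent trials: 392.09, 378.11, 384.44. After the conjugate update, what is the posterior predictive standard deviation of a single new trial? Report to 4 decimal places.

For Normal data with known variance σ², a Normal(μ₀, σ₀²) prior on μ is conjugate. Posterior precision = 1/σ₀² + n/σ²; posterior mean is the precision-weighted average of μ₀ and x̄.
σ₀² = 103.02² = 10613.1204, σ² = 34.52² = 1191.6304; σ² + n·σ₀² = 1191.6304 + 3·10613.1204 = 33030.9916.
Posterior precision = 1/σ₀² + n/σ² = 1/10613.1204 + 3/1191.6304 = (σ² + n·σ₀²)/(σ₀²σ²) = 33030.9916/(10613.1204·1191.6304); posterior variance σₙ² = σ₀²σ²/(σ² + n·σ₀²) = 10613.1204·1191.6304/33030.9916 = 382.880328.
Predictive variance for one new observation = σₙ² + σ² = 10613.1204·1191.6304/33030.9916 + 1191.6304 = σ²·(σ₀² + 33030.9916)/33030.9916 = 1191.6304·43644.112/33030.9916 = 1574.510728; SD = √(1191.6304·43644.112/33030.9916) = 39.6801.

39.6801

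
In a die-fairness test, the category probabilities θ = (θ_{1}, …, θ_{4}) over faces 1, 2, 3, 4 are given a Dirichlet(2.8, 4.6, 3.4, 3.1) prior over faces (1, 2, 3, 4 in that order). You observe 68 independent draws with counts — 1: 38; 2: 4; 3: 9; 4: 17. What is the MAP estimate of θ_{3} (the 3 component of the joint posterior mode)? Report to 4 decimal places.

0.1463

The Dirichlet prior is conjugate to the Multinomial likelihood: each posterior αⱼ = prior αⱼ + observed count nⱼ.
Posterior concentration: (40.8, 8.6, 12.4, 20.1), total = 81.9.
Joint mode component: (α_{3}−1)/(Σα−K) = 11.4/77.9 = 0.1463.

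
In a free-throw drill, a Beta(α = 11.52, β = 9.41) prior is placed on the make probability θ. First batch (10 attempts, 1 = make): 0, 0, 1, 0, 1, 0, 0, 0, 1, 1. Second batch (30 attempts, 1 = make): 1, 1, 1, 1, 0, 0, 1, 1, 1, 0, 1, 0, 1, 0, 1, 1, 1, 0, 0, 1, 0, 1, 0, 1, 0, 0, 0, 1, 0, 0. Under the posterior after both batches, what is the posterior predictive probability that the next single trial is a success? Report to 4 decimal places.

The Beta prior is conjugate to a Binomial/Bernoulli likelihood; the update adds successes to α and failures to β.
After batch 1: Beta(11.52+4, 9.41+6) = Beta(15.52, 15.41).
After batch 2: Beta(15.52+16, 15.41+14) = Beta(31.52, 29.41).
For a single future Bernoulli trial, P(success | data) = α/(α+β) = 0.5173.

0.5173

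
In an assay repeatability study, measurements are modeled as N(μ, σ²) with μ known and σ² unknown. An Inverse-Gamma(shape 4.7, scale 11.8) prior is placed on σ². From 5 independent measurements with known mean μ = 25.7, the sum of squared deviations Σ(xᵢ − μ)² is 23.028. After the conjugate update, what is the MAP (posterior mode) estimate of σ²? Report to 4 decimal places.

2.8432

With known mean μ and an Inverse-Gamma(α, β) prior on σ², the Normal likelihood is conjugate: posterior is Inv-Gamma(α + n/2, β + Σ(xᵢ−μ)²/2).
Posterior: Inv-Gamma(4.7 + 5/2, 11.8 + 23.028/2) = Inv-Gamma(7.20, 23.3140).
Mode = β/(α+1) = 23.3140/8.20 = 2.8432.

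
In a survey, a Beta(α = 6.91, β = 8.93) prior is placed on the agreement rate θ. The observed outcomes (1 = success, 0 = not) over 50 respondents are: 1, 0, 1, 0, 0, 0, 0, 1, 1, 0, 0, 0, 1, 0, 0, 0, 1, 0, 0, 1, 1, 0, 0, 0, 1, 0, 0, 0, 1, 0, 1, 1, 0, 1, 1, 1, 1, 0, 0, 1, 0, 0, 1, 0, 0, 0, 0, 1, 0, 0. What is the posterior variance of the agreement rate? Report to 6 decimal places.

0.003571

The Beta prior is conjugate to a Binomial/Bernoulli likelihood; the update adds successes to α and failures to β.
Posterior: Beta(α+k, β+n−k) = Beta(6.91+19, 8.93+31) = Beta(25.91, 39.93).
Var = αβ/((α+β)²(α+β+1)) = 25.91·39.93/(65.84²·66.84) = 0.003571.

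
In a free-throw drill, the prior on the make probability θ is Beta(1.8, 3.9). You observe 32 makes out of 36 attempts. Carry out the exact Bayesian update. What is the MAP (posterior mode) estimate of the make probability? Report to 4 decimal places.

The Beta prior is conjugate to a Binomial/Bernoulli likelihood; the update adds successes to α and failures to β.
Posterior: Beta(α+k, β+n−k) = Beta(1.8+32, 3.9+4) = Beta(33.8, 7.9).
Mode of Beta(a,b) for a,b>1 is (a−1)/(a+b−2) = 32.8/39.7 = 0.8262.

0.8262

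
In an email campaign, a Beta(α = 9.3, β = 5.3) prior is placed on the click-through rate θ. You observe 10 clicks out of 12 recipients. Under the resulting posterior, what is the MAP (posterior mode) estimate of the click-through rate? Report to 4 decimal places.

The Beta prior is conjugate to a Binomial/Bernoulli likelihood; the update adds successes to α and failures to β.
Posterior: Beta(α+k, β+n−k) = Beta(9.3+10, 5.3+2) = Beta(19.3, 7.3).
Mode of Beta(a,b) for a,b>1 is (a−1)/(a+b−2) = 18.3/24.6 = 0.7439.

0.7439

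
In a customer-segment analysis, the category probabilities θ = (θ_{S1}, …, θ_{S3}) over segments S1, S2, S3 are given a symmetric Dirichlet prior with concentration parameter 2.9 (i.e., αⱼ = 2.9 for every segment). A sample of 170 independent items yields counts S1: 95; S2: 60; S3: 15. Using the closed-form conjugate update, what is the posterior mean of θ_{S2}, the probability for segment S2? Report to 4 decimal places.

0.3520

The Dirichlet prior is conjugate to the Multinomial likelihood: each posterior αⱼ = prior αⱼ + observed count nⱼ.
Posterior concentration: (97.9, 62.9, 17.9), total = 178.7.
E[θ_{S2}|data] = α_{S2}/Σα = 62.9/178.7 = 0.3520.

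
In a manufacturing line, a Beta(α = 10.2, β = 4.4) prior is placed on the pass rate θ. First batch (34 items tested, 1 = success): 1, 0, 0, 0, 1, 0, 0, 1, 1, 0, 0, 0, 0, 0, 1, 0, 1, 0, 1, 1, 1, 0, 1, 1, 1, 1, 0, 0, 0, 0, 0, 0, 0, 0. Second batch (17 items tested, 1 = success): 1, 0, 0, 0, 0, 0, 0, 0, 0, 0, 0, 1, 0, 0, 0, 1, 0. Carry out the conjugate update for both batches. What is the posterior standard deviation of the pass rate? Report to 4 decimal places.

0.0600

The Beta prior is conjugate to a Binomial/Bernoulli likelihood; the update adds successes to α and failures to β.
After batch 1: Beta(10.2+13, 4.4+21) = Beta(23.2, 25.4).
After batch 2: Beta(23.2+3, 25.4+14) = Beta(26.2, 39.4).
Var = αβ/((α+β)²(α+β+1)) = 26.2·39.4/(65.6²·66.6) = 0.00360177; SD = √0.00360177 = 0.0600.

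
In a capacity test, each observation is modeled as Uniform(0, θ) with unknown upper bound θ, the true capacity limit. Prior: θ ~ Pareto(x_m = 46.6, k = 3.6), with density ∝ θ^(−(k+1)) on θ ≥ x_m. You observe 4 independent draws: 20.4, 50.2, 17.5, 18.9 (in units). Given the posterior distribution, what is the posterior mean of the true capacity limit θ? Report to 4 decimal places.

57.8061

A Pareto(scale x_m, shape k) prior on the upper bound θ of Uniform(0, θ) is conjugate: posterior is Pareto(max(x_m, max xᵢ), k + n).
Sample maximum = 50.2; prior scale x_m = 46.6 → posterior scale = max = 50.2.
Posterior shape = 3.6 + 4 = 7.6.
E[θ|data] = k·x_m/(k−1) = 7.6·50.2/6.6 = 57.8061.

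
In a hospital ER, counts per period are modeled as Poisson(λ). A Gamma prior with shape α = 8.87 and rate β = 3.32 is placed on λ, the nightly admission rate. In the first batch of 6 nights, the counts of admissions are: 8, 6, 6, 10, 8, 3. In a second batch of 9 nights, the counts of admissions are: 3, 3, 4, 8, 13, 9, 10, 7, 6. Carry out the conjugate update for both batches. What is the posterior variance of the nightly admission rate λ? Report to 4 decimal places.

0.3363

With a Gamma(shape α, rate β) prior, the Poisson likelihood is conjugate: the posterior is Gamma(α + ΣXᵢ, β + n).
Batch 1: sum of counts S = 41 over n = 6 nights.
After batch 1: Gamma(α+S, β+n) = Gamma(8.87+41, 3.32+6) = Gamma(49.87, 9.32).
Batch 2: sum of counts S = 63 over n = 9 nights.
After batch 2: Gamma(α+S, β+n) = Gamma(49.87+63, 9.32+9) = Gamma(112.87, 18.32).
Var = α/β² = 112.87/18.32² = 0.3363.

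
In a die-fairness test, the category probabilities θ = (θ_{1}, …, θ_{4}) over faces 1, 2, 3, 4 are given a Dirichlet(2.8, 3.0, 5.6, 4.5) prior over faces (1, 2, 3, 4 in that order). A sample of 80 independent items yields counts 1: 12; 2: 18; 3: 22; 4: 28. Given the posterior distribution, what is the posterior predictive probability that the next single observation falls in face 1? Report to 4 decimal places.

0.1543

The Dirichlet prior is conjugate to the Multinomial likelihood: each posterior αⱼ = prior αⱼ + observed count nⱼ.
Posterior concentration: (14.8, 21.0, 27.6, 32.5), total = 95.9.
P(next = 1 | data) = α_{1}/Σα = 0.1543.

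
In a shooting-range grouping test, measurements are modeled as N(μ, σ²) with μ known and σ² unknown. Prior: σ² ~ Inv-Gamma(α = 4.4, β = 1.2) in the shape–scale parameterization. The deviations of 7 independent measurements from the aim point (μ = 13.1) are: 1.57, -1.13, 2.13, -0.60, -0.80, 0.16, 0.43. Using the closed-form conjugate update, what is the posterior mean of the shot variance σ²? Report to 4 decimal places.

0.8615

With known mean μ and an Inverse-Gamma(α, β) prior on σ², the Normal likelihood is conjugate: posterior is Inv-Gamma(α + n/2, β + Σ(xᵢ−μ)²/2).
Σ(xᵢ−μ)² = (1.57)² + (-1.13)² + (2.13)² + (-0.60)² + (-0.80)² + (0.16)² + (0.43)² = 9.4892.
Posterior: Inv-Gamma(4.4 + 7/2, 1.2 + 9.4892/2) = Inv-Gamma(7.90, 5.94460).
E[σ²|data] = β/(α−1) = 5.94460/6.90 = 0.8615.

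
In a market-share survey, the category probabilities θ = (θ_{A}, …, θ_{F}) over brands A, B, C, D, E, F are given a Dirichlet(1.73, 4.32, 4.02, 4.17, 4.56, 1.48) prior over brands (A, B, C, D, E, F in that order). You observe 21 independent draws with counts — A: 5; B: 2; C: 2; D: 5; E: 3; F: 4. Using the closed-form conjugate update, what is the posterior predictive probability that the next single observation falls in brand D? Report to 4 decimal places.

The Dirichlet prior is conjugate to the Multinomial likelihood: each posterior αⱼ = prior αⱼ + observed count nⱼ.
Posterior concentration: (6.73, 6.32, 6.02, 9.17, 7.56, 5.48), total = 41.28.
P(next = D | data) = α_{D}/Σα = 0.2221.

0.2221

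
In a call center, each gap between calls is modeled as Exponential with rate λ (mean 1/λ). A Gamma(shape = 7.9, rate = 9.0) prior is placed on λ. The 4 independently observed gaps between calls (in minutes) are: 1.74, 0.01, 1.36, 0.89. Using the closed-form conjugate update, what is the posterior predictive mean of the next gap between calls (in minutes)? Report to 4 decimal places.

1.1927

With a Gamma(shape α, rate β) prior on the exponential rate λ, the posterior after n observations with total T = Σxᵢ is Gamma(α+n, β+T).
Sum of observations T = 4.00 minutes; n = 4.
Posterior: Gamma(7.9+4, 9.0+4.00) = Gamma(11.9, 13.00).
The predictive distribution for the next observation is Lomax; its mean is β/(α−1) = 13.00/10.9 = 1.1927.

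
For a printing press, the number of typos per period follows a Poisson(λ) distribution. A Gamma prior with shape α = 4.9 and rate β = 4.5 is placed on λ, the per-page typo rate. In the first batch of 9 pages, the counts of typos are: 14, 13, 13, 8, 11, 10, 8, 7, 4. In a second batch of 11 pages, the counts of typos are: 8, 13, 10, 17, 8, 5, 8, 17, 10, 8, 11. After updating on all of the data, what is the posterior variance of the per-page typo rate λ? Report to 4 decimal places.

With a Gamma(shape α, rate β) prior, the Poisson likelihood is conjugate: the posterior is Gamma(α + ΣXᵢ, β + n).
Batch 1: sum of counts S = 88 over n = 9 pages.
After batch 1: Gamma(α+S, β+n) = Gamma(4.9+88, 4.5+9) = Gamma(92.9, 13.5).
Batch 2: sum of counts S = 115 over n = 11 pages.
After batch 2: Gamma(α+S, β+n) = Gamma(92.9+115, 13.5+11) = Gamma(207.9, 24.5).
Var = α/β² = 207.9/24.5² = 0.3464.

0.3464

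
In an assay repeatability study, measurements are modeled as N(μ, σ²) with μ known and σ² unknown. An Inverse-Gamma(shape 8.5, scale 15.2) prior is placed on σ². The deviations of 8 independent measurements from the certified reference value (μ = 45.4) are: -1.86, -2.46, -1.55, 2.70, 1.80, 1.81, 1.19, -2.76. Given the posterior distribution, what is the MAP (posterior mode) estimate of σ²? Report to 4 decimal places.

With known mean μ and an Inverse-Gamma(α, β) prior on σ², the Normal likelihood is conjugate: posterior is Inv-Gamma(α + n/2, β + Σ(xᵢ−μ)²/2).
Σ(xᵢ−μ)² = (-1.86)² + (-2.46)² + (-1.55)² + (2.70)² + (1.80)² + (1.81)² + (1.19)² + (-2.76)² = 34.7535.
Posterior: Inv-Gamma(8.5 + 8/2, 15.2 + 34.7535/2) = Inv-Gamma(12.50, 32.57675).
Mode = β/(α+1) = 32.57675/13.50 = 2.4131.

2.4131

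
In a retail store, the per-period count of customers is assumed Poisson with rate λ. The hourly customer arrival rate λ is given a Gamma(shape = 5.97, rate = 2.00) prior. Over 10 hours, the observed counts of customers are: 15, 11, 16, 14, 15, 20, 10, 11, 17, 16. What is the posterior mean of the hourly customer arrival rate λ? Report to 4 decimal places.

With a Gamma(shape α, rate β) prior, the Poisson likelihood is conjugate: the posterior is Gamma(α + ΣXᵢ, β + n).
Sum of counts S = 145 over n = 10 hours.
Posterior: Gamma(α+S, β+n) = Gamma(5.97+145, 2.00+10) = Gamma(150.97, 12.00).
Posterior mean = α/β = 150.97/12.00 = 12.5808.

12.5808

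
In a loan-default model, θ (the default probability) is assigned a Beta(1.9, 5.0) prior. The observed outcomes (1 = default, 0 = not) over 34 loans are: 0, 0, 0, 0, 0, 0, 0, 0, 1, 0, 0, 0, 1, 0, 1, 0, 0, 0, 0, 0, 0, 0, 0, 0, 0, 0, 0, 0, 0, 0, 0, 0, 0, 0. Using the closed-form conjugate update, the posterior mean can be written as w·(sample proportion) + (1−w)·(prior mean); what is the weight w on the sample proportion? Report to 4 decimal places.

0.8313

The Beta prior is conjugate to a Binomial/Bernoulli likelihood; the update adds successes to α and failures to β.
Posterior mean = (α₀+k)/(α₀+β₀+n) = [n/(α₀+β₀+n)]·(k/n) + [(α₀+β₀)/(α₀+β₀+n)]·α₀/(α₀+β₀), so only n and the prior enter the weight.
The weight on the data is w = n/(α₀+β₀+n) = 34/(1.9+5.0+34) = 34/40.9 = 0.8313.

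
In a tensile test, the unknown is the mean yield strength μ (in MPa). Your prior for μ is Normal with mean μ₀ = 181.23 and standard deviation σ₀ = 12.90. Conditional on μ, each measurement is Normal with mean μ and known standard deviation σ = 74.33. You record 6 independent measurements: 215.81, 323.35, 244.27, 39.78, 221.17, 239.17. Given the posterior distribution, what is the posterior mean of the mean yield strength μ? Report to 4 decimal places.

For Normal data with known variance σ², a Normal(μ₀, σ₀²) prior on μ is conjugate. Posterior precision = 1/σ₀² + n/σ²; posterior mean is the precision-weighted average of μ₀ and x̄.
Σxᵢ = 215.81 + 323.35 + 244.27 + 39.78 + 221.17 + 239.17 = 1283.55, so n·x̄ = 1283.55.
σ₀² = 12.90² = 166.41, σ² = 74.33² = 5524.9489; σ² + n·σ₀² = 5524.9489 + 6·166.41 = 6523.4089.
Posterior mean = (μ₀/σ₀² + n·x̄/σ²)/(1/σ₀² + n/σ²) = (σ²·μ₀ + σ₀²·n·x̄)/(σ² + n·σ₀²) = (5524.9489·181.23 + 166.41·1283.55)/6523.4089 = 1214882.044647/6523.4089 = 186.2342.

186.2342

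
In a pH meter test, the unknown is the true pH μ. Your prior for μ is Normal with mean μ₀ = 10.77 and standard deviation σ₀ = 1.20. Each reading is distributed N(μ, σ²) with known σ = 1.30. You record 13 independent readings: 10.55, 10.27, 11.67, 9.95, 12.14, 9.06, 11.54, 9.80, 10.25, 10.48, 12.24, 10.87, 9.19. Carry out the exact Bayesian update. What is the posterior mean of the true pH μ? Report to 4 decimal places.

For Normal data with known variance σ², a Normal(μ₀, σ₀²) prior on μ is conjugate. Posterior precision = 1/σ₀² + n/σ²; posterior mean is the precision-weighted average of μ₀ and x̄.
Σxᵢ = 10.55 + 10.27 + 11.67 + 9.95 + 12.14 + 9.06 + 11.54 + 9.80 + 10.25 + 10.48 + 12.24 + 10.87 + 9.19 = 138.01, so n·x̄ = 138.01.
σ₀² = 1.20² = 1.44, σ² = 1.30² = 1.69; σ² + n·σ₀² = 1.69 + 13·1.44 = 20.41.
Posterior mean = (μ₀/σ₀² + n·x̄/σ²)/(1/σ₀² + n/σ²) = (σ²·μ₀ + σ₀²·n·x̄)/(σ² + n·σ₀²) = (1.69·10.77 + 1.44·138.01)/20.41 = 216.9357/20.41 = 10.6289.

10.6289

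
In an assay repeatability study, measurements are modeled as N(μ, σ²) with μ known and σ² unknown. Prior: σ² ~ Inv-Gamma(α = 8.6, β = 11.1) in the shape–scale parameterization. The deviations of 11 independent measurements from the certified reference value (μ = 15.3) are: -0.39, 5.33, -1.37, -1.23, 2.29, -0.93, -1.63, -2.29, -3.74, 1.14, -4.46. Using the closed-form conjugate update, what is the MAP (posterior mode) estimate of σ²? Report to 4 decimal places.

With known mean μ and an Inverse-Gamma(α, β) prior on σ², the Normal likelihood is conjugate: posterior is Inv-Gamma(α + n/2, β + Σ(xᵢ−μ)²/2).
Σ(xᵢ−μ)² = (-0.39)² + (5.33)² + (-1.37)² + (-1.23)² + (2.29)² + (-0.93)² + (-1.63)² + (-2.29)² + (-3.74)² + (1.14)² + (-4.46)² = 81.1396.
Posterior: Inv-Gamma(8.6 + 11/2, 11.1 + 81.1396/2) = Inv-Gamma(14.10, 51.66980).
Mode = β/(α+1) = 51.66980/15.10 = 3.4218.

3.4218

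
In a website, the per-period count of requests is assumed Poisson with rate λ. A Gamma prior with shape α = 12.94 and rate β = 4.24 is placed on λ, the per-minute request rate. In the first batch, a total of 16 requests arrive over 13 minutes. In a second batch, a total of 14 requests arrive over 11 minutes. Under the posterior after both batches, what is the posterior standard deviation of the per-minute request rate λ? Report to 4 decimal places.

0.2320

With a Gamma(shape α, rate β) prior, the Poisson likelihood is conjugate: the posterior is Gamma(α + ΣXᵢ, β + n).
After batch 1: Gamma(α+S, β+n) = Gamma(12.94+16, 4.24+13) = Gamma(28.94, 17.24).
After batch 2: Gamma(α+S, β+n) = Gamma(28.94+14, 17.24+11) = Gamma(42.94, 28.24).
SD = √α/β = √42.94/28.24 = 0.2320.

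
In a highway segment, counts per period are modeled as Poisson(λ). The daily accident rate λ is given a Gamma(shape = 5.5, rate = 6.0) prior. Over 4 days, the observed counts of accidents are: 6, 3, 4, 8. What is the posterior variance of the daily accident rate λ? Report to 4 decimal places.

With a Gamma(shape α, rate β) prior, the Poisson likelihood is conjugate: the posterior is Gamma(α + ΣXᵢ, β + n).
Sum of counts S = 21 over n = 4 days.
Posterior: Gamma(α+S, β+n) = Gamma(5.5+21, 6.0+4) = Gamma(26.5, 10.0).
Var = α/β² = 26.5/10.0² = 0.2650.

0.2650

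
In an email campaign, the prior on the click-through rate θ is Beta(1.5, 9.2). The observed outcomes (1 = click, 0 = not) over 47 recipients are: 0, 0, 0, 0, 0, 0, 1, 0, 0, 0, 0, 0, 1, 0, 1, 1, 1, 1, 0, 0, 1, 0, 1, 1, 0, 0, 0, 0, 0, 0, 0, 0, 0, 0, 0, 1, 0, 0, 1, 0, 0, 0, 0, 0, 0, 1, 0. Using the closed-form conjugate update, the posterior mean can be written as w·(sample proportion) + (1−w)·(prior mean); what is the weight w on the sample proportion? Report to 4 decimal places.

0.8146

The Beta prior is conjugate to a Binomial/Bernoulli likelihood; the update adds successes to α and failures to β.
Posterior mean = (α₀+k)/(α₀+β₀+n) = [n/(α₀+β₀+n)]·(k/n) + [(α₀+β₀)/(α₀+β₀+n)]·α₀/(α₀+β₀), so only n and the prior enter the weight.
The weight on the data is w = n/(α₀+β₀+n) = 47/(1.5+9.2+47) = 47/57.7 = 0.8146.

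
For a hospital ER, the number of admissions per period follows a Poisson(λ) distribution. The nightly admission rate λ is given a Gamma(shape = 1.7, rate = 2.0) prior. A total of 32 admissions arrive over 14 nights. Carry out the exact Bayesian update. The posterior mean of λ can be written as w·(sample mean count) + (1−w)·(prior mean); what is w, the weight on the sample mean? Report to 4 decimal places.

With a Gamma(shape α, rate β) prior, the Poisson likelihood is conjugate: the posterior is Gamma(α + ΣXᵢ, β + n).
Posterior mean = (α₀+S)/(β₀+n) = [n/(β₀+n)]·(S/n) + [β₀/(β₀+n)]·(α₀/β₀), so only n and β₀ enter the weight.
Weight on data w = n/(β₀+n) = 14/(2.0+14) = 14/16.0 = 0.8750.

0.8750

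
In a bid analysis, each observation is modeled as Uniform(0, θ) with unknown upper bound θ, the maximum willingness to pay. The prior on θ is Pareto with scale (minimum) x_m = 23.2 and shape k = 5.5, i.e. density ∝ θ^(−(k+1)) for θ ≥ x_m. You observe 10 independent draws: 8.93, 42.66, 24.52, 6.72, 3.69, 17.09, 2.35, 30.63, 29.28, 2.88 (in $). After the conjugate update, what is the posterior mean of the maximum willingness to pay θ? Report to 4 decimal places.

A Pareto(scale x_m, shape k) prior on the upper bound θ of Uniform(0, θ) is conjugate: posterior is Pareto(max(x_m, max xᵢ), k + n).
Sample maximum = 42.66; prior scale x_m = 23.2 → posterior scale = max = 42.66.
Posterior shape = 5.5 + 10 = 15.5.
E[θ|data] = k·x_m/(k−1) = 15.5·42.66/14.5 = 45.6021.

45.6021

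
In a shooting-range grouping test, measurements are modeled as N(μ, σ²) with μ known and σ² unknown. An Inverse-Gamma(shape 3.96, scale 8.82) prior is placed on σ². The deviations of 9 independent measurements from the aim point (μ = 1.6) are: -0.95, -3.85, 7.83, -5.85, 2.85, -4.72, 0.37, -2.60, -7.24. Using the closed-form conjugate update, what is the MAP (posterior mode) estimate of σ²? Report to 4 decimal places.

11.5545

With known mean μ and an Inverse-Gamma(α, β) prior on σ², the Normal likelihood is conjugate: posterior is Inv-Gamma(α + n/2, β + Σ(xᵢ−μ)²/2).
Σ(xᵢ−μ)² = (-0.95)² + (-3.85)² + (7.83)² + (-5.85)² + (2.85)² + (-4.72)² + (0.37)² + (-2.60)² + (-7.24)² = 200.9718.
Posterior: Inv-Gamma(3.96 + 9/2, 8.82 + 200.9718/2) = Inv-Gamma(8.46, 109.30590).
Mode = β/(α+1) = 109.30590/9.46 = 11.5545.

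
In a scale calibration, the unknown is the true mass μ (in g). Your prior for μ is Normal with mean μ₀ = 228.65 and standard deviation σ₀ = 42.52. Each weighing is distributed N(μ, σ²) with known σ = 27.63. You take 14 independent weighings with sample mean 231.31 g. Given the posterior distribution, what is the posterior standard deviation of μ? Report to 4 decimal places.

For Normal data with known variance σ², a Normal(μ₀, σ₀²) prior on μ is conjugate. Posterior precision = 1/σ₀² + n/σ²; posterior mean is the precision-weighted average of μ₀ and x̄.
σ₀² = 42.52² = 1807.9504, σ² = 27.63² = 763.4169; σ² + n·σ₀² = 763.4169 + 14·1807.9504 = 26074.7225.
Posterior precision = 1/σ₀² + n/σ² = 1/1807.9504 + 14/763.4169 = (σ² + n·σ₀²)/(σ₀²σ²) = 26074.7225/(1807.9504·763.4169); posterior variance σₙ² = σ₀²σ²/(σ² + n·σ₀²) = 1807.9504·763.4169/26074.7225 = 52.933253.
Posterior SD = √σₙ² = √(1807.9504·763.4169/26074.7225) = 7.2755.

7.2755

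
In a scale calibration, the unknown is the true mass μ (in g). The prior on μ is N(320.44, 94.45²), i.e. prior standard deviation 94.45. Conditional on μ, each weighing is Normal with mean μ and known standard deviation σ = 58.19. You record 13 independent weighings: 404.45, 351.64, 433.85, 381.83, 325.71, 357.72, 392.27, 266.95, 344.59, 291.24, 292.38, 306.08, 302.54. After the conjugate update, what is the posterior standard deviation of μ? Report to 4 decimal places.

15.9084

For Normal data with known variance σ², a Normal(μ₀, σ₀²) prior on μ is conjugate. Posterior precision = 1/σ₀² + n/σ²; posterior mean is the precision-weighted average of μ₀ and x̄.
σ₀² = 94.45² = 8920.8025, σ² = 58.19² = 3386.0761; σ² + n·σ₀² = 3386.0761 + 13·8920.8025 = 119356.5086.
Posterior precision = 1/σ₀² + n/σ² = 1/8920.8025 + 13/3386.0761 = (σ² + n·σ₀²)/(σ₀²σ²) = 119356.5086/(8920.8025·3386.0761); posterior variance σₙ² = σ₀²σ²/(σ² + n·σ₀²) = 8920.8025·3386.0761/119356.5086 = 253.078081.
Posterior SD = √σₙ² = √(8920.8025·3386.0761/119356.5086) = 15.9084.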